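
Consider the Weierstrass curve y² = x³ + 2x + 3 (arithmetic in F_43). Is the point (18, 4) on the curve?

no

y² = 4² ≡ 16; x³ + 2x + 3 = 5871 ≡ 23 (mod 43). 16 ≠ 23.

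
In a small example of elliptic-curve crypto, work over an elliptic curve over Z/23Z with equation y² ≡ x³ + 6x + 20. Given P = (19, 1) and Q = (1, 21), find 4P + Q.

(1, 2)

First 4P:
Double-and-add on 4 = (100)₂. Start with P = (19, 1) for the leading 1-bit.
double: tangent at (19, 1): λ = (3·19² + 6)/(2·1) ≡ 8/2. 2⁻¹ ≡ 12 (mod 23), so λ ≡ 8·12 ≡ 4.
  x = λ² - 19 - 19 = 16 - 38 ≡ 1; y = λ·(19 - 1) - 1 ≡ 2. → (1, 2)
double: tangent at (1, 2): λ = (3·1² + 6)/(2·2) ≡ 9/4. 4⁻¹ ≡ 6 (mod 23), so λ ≡ 9·6 ≡ 8.
  x = λ² - 1 - 1 = 64 - 2 ≡ 16; y = λ·(1 - 16) - 2 ≡ 16. → (16, 16)
4P = (16, 16).
Finally 4P + Q:
(16, 16) + (1, 21). λ = (21 - 16)/(1 - 16) ≡ 5/8 mod 23. 8⁻¹ ≡ 3 (mod 23) since 8·3 = 24 ≡ 1, so λ ≡ 15.
  x = λ² - 16 - 1 = 225 - 17 ≡ 1; y = λ·(16 - 1) - 16 ≡ 2. → (1, 2)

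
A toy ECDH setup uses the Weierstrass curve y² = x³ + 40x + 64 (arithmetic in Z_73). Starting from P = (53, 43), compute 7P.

Repeated addition: build up to 7P.
2P: tangent at (53, 43): λ = (3·53² + 40)/(2·43) ≡ 72/13. 13⁻¹ ≡ 45 (mod 73), so λ ≡ 72·45 ≡ 28.
  x = λ² - 53 - 53 = 784 - 106 ≡ 21; y = λ·(53 - 21) - 43 ≡ 50. → (21, 50)
3P: (21, 50) + (53, 43). λ = (43 - 50)/(53 - 21) ≡ 66/32 mod 73. 32⁻¹ ≡ 16 (mod 73), so λ ≡ 34.
  x = λ² - 21 - 53 = 1156 - 74 ≡ 60; y = λ·(21 - 60) - 50 ≡ 11. → (60, 11)
4P: (60, 11) + (53, 43). λ = (43 - 11)/(53 - 60) ≡ 32/66 mod 73. 66⁻¹ ≡ 52 (mod 73) since 66·52 = 3432 ≡ 1, so λ ≡ 58.
  x = λ² - 60 - 53 = 3364 - 113 ≡ 39; y = λ·(60 - 39) - 11 ≡ 39. → (39, 39)
5P: (39, 39) + (53, 43). λ = (43 - 39)/(53 - 39) ≡ 4/14 mod 73. 14⁻¹ ≡ 47 (mod 73), so λ ≡ 42.
  x = λ² - 39 - 53 = 1764 - 92 ≡ 66; y = λ·(39 - 66) - 39 ≡ 68. → (66, 68)
6P: (66, 68) + (53, 43). λ = (43 - 68)/(53 - 66) ≡ 48/60 mod 73. 60⁻¹ ≡ 28 (mod 73) since 60·28 = 1680 ≡ 1, so λ ≡ 30.
  x = λ² - 66 - 53 = 900 - 119 ≡ 51; y = λ·(66 - 51) - 68 ≡ 17. → (51, 17)
7P: (51, 17) + (53, 43). λ = (43 - 17)/(53 - 51) ≡ 26/2 mod 73. 2⁻¹ ≡ 37 (mod 73) since 2·37 = 74 ≡ 1, so λ ≡ 13.
  x = λ² - 51 - 53 = 169 - 104 ≡ 65; y = λ·(51 - 65) - 17 ≡ 20. → (65, 20)

(65, 20)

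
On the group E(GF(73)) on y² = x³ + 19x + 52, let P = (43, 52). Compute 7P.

(4, 51)

Repeated addition: build up to 7P.
2P: tangent at (43, 52): λ = (3·43² + 19)/(2·52) ≡ 18/31. 31⁻¹ ≡ 33 (mod 73) since 31·33 = 1023 ≡ 1, so λ ≡ 18·33 ≡ 10.
  x = λ² - 43 - 43 = 100 - 86 ≡ 14; y = λ·(43 - 14) - 52 ≡ 19. → (14, 19)
3P: (14, 19) + (43, 52). λ = (52 - 19)/(43 - 14) ≡ 33/29 mod 73. 29⁻¹ ≡ 68 (mod 73), so λ ≡ 54.
  x = λ² - 14 - 43 = 2916 - 57 ≡ 12; y = λ·(14 - 12) - 19 ≡ 16. → (12, 16)
4P: (12, 16) + (43, 52). λ = (52 - 16)/(43 - 12) ≡ 36/31 mod 73. 31⁻¹ ≡ 33 (mod 73) since 31·33 = 1023 ≡ 1, so λ ≡ 20.
  x = λ² - 12 - 43 = 400 - 55 ≡ 53; y = λ·(12 - 53) - 16 ≡ 40. → (53, 40)
5P: (53, 40) + (43, 52). λ = (52 - 40)/(43 - 53) ≡ 12/63 mod 73. 63⁻¹ ≡ 51 (mod 73) since 63·51 = 3213 ≡ 1, so λ ≡ 28.
  x = λ² - 53 - 43 = 784 - 96 ≡ 31; y = λ·(53 - 31) - 40 ≡ 65. → (31, 65)
6P: (31, 65) + (43, 52). λ = (52 - 65)/(43 - 31) ≡ 60/12 mod 73. 12⁻¹ ≡ 67 (mod 73) since 12·67 = 804 ≡ 1, so λ ≡ 5.
  x = λ² - 31 - 43 = 25 - 74 ≡ 24; y = λ·(31 - 24) - 65 ≡ 43. → (24, 43)
7P: (24, 43) + (43, 52). λ = (52 - 43)/(43 - 24) ≡ 9/19 mod 73. 19⁻¹ ≡ 50 (mod 73), so λ ≡ 12.
  x = λ² - 24 - 43 = 144 - 67 ≡ 4; y = λ·(24 - 4) - 43 ≡ 51. → (4, 51)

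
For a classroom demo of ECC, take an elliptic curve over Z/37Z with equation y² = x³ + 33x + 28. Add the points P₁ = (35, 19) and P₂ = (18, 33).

(30, 3)

(35, 19) + (18, 33). λ = (33 - 19)/(18 - 35) ≡ 14/20 mod 37. 20⁻¹ ≡ 13 (mod 37) since 20·13 = 260 ≡ 1, so λ ≡ 34.
  x = λ² - 35 - 18 = 1156 - 53 ≡ 30; y = λ·(35 - 30) - 19 ≡ 3. → (30, 3)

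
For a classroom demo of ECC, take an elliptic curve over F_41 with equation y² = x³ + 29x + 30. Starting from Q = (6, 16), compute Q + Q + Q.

(13, 12)

Repeated addition: build up to 3Q.
2Q: tangent at (6, 16): λ = (3·6² + 29)/(2·16) ≡ 14/32. 32⁻¹ ≡ 9 (mod 41) since 32·9 = 288 ≡ 1, so λ ≡ 14·9 ≡ 3.
  x = λ² - 6 - 6 = 9 - 12 ≡ 38; y = λ·(6 - 38) - 16 ≡ 11. → (38, 11)
3Q: (38, 11) + (6, 16). λ = (16 - 11)/(6 - 38) ≡ 5/9 mod 41. 9⁻¹ ≡ 32 (mod 41), so λ ≡ 37.
  x = λ² - 38 - 6 = 1369 - 44 ≡ 13; y = λ·(38 - 13) - 11 ≡ 12. → (13, 12)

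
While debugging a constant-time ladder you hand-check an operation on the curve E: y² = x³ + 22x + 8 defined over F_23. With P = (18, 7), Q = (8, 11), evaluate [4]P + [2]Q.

First 4P:
Double-and-add on 4 = (100)₂. Start with P = (18, 7) for the leading 1-bit.
double: tangent at (18, 7): λ = (3·18² + 22)/(2·7) ≡ 5/14. 14⁻¹ ≡ 5 (mod 23), so λ ≡ 5·5 ≡ 2.
  x = λ² - 18 - 18 = 4 - 36 ≡ 14; y = λ·(18 - 14) - 7 ≡ 1. → (14, 1)
double: tangent at (14, 1): λ = (3·14² + 22)/(2·1) ≡ 12/2. 2⁻¹ ≡ 12 (mod 23), so λ ≡ 12·12 ≡ 6.
  x = λ² - 14 - 14 = 36 - 28 ≡ 8; y = λ·(14 - 8) - 1 ≡ 12. → (8, 12)
4P = (8, 12).
Next 2Q:
Repeated addition: build up to 2Q.
2Q: tangent at (8, 11): λ = (3·8² + 22)/(2·11) ≡ 7/22. 22⁻¹ ≡ 22 (mod 23) since 22·22 = 484 ≡ 1, so λ ≡ 7·22 ≡ 16.
  x = λ² - 8 - 8 = 256 - 16 ≡ 10; y = λ·(8 - 10) - 11 ≡ 3. → (10, 3)
2Q = (10, 3).
Finally 4P + 2Q:
(8, 12) + (10, 3). λ = (3 - 12)/(10 - 8) ≡ 14/2 mod 23. 2⁻¹ ≡ 12 (mod 23), so λ ≡ 7.
  x = λ² - 8 - 10 = 49 - 18 ≡ 8; y = λ·(8 - 8) - 12 ≡ 11. → (8, 11)

(8, 11)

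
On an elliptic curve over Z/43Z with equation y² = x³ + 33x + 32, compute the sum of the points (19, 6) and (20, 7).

(19, 6) + (20, 7). λ = (7 - 6)/(20 - 19) ≡ 1/1 mod 43. 1⁻¹ ≡ 1 (mod 43) since 1·1 = 1 ≡ 1, so λ ≡ 1.
  x = λ² - 19 - 20 = 1 - 39 ≡ 5; y = λ·(19 - 5) - 6 ≡ 8. → (5, 8)

(5, 8)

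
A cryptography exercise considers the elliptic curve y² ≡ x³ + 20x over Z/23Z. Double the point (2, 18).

(9, 9)

tangent at (2, 18): λ = (3·2² + 20)/(2·18) ≡ 9/13. 13⁻¹ ≡ 16 (mod 23), so λ ≡ 9·16 ≡ 6.
  x = λ² - 2 - 2 = 36 - 4 ≡ 9; y = λ·(2 - 9) - 18 ≡ 9. → (9, 9)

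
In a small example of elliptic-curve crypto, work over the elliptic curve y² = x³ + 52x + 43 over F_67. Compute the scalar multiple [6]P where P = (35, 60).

Repeated addition: build up to 6P.
2P: tangent at (35, 60): λ = (3·35² + 52)/(2·60) ≡ 42/53. 53⁻¹ ≡ 43 (mod 67) since 53·43 = 2279 ≡ 1, so λ ≡ 42·43 ≡ 64.
  x = λ² - 35 - 35 = 4096 - 70 ≡ 6; y = λ·(35 - 6) - 60 ≡ 54. → (6, 54)
3P: (6, 54) + (35, 60). λ = (60 - 54)/(35 - 6) ≡ 6/29 mod 67. 29⁻¹ ≡ 37 (mod 67), so λ ≡ 21.
  x = λ² - 6 - 35 = 441 - 41 ≡ 65; y = λ·(6 - 65) - 54 ≡ 47. → (65, 47)
4P: (65, 47) + (35, 60). λ = (60 - 47)/(35 - 65) ≡ 13/37 mod 67. 37⁻¹ ≡ 29 (mod 67), so λ ≡ 42.
  x = λ² - 65 - 35 = 1764 - 100 ≡ 56; y = λ·(65 - 56) - 47 ≡ 63. → (56, 63)
5P: (56, 63) + (35, 60). λ = (60 - 63)/(35 - 56) ≡ 64/46 mod 67. 46⁻¹ ≡ 51 (mod 67), so λ ≡ 48.
  x = λ² - 56 - 35 = 2304 - 91 ≡ 2; y = λ·(56 - 2) - 63 ≡ 50. → (2, 50)
6P: (2, 50) + (35, 60). λ = (60 - 50)/(35 - 2) ≡ 10/33 mod 67. 33⁻¹ ≡ 65 (mod 67), so λ ≡ 47.
  x = λ² - 2 - 35 = 2209 - 37 ≡ 28; y = λ·(2 - 28) - 50 ≡ 1. → (28, 1)

(28, 1)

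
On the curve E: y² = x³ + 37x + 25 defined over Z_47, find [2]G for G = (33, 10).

tangent at (33, 10): λ = (3·33² + 37)/(2·10) ≡ 14/20. 20⁻¹ ≡ 40 (mod 47), so λ ≡ 14·40 ≡ 43.
  x = λ² - 33 - 33 = 1849 - 66 ≡ 44; y = λ·(33 - 44) - 10 ≡ 34. → (44, 34)

(44, 34)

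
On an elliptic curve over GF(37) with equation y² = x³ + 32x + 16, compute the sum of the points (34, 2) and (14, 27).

(16, 31)

(34, 2) + (14, 27). λ = (27 - 2)/(14 - 34) ≡ 25/17 mod 37. 17⁻¹ ≡ 24 (mod 37) since 17·24 = 408 ≡ 1, so λ ≡ 8.
  x = λ² - 34 - 14 = 64 - 48 ≡ 16; y = λ·(34 - 16) - 2 ≡ 31. → (16, 31)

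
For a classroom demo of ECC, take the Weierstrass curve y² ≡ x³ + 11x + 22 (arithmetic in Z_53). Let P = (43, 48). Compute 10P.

Repeated addition: build up to 10P.
2P: tangent at (43, 48): λ = (3·43² + 11)/(2·48) ≡ 46/43. 43⁻¹ ≡ 37 (mod 53), so λ ≡ 46·37 ≡ 6.
  x = λ² - 43 - 43 = 36 - 86 ≡ 3; y = λ·(43 - 3) - 48 ≡ 33. → (3, 33)
3P: (3, 33) + (43, 48). λ = (48 - 33)/(43 - 3) ≡ 15/40 mod 53. 40⁻¹ ≡ 4 (mod 53), so λ ≡ 7.
  x = λ² - 3 - 43 = 49 - 46 ≡ 3; y = λ·(3 - 3) - 33 ≡ 20. → (3, 20)
4P: (3, 20) + (43, 48). λ = (48 - 20)/(43 - 3) ≡ 28/40 mod 53. 40⁻¹ ≡ 4 (mod 53) since 40·4 = 160 ≡ 1, so λ ≡ 6.
  x = λ² - 3 - 43 = 36 - 46 ≡ 43; y = λ·(3 - 43) - 20 ≡ 5. → (43, 5)
5P: (43, 5) + (43, 48): same x and y₁ ≡ -y₂, so the sum is O.
6P: O + (43, 48) = (43, 48) (identity).
7P: tangent at (43, 48): λ = (3·43² + 11)/(2·48) ≡ 46/43. 43⁻¹ ≡ 37 (mod 53) since 43·37 = 1591 ≡ 1, so λ ≡ 46·37 ≡ 6.
  x = λ² - 43 - 43 = 36 - 86 ≡ 3; y = λ·(43 - 3) - 48 ≡ 33. → (3, 33)
8P: (3, 33) + (43, 48). λ = (48 - 33)/(43 - 3) ≡ 15/40 mod 53. 40⁻¹ ≡ 4 (mod 53) since 40·4 = 160 ≡ 1, so λ ≡ 7.
  x = λ² - 3 - 43 = 49 - 46 ≡ 3; y = λ·(3 - 3) - 33 ≡ 20. → (3, 20)
9P: (3, 20) + (43, 48). λ = (48 - 20)/(43 - 3) ≡ 28/40 mod 53. 40⁻¹ ≡ 4 (mod 53) since 40·4 = 160 ≡ 1, so λ ≡ 6.
  x = λ² - 3 - 43 = 36 - 46 ≡ 43; y = λ·(3 - 43) - 20 ≡ 5. → (43, 5)
10P: (43, 5) + (43, 48): same x and y₁ ≡ -y₂, so the sum is O.

O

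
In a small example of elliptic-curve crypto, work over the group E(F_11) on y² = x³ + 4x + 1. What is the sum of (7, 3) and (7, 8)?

O

The two points share x = 7 and their y-coordinates satisfy 3 + 8 ≡ 0 (mod 11), so they are inverses. Their sum is ∞.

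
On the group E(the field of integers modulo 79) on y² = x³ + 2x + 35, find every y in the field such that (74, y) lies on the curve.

none

x³ + 2x + 35 = 405407 ≡ 58 (mod 79).
58 is a non-residue mod 79; no y exists.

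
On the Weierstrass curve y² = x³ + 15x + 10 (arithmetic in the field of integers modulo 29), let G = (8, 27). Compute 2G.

tangent at (8, 27): λ = (3·8² + 15)/(2·27) ≡ 4/25. 25⁻¹ ≡ 7 (mod 29), so λ ≡ 4·7 ≡ 28.
  x = λ² - 8 - 8 = 784 - 16 ≡ 14; y = λ·(8 - 14) - 27 ≡ 8. → (14, 8)

(14, 8)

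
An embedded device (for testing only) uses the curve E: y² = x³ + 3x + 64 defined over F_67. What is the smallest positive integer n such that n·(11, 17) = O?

10

2P: tangent at (11, 17): λ = (3·11² + 3)/(2·17) ≡ 31/34. 34⁻¹ ≡ 2 (mod 67) since 34·2 = 68 ≡ 1, so λ ≡ 31·2 ≡ 62.
  x = λ² - 11 - 11 = 3844 - 22 ≡ 3; y = λ·(11 - 3) - 17 ≡ 10. → (3, 10)
3P: (3, 10) + (11, 17). λ = (17 - 10)/(11 - 3) ≡ 7/8 mod 67. 8⁻¹ ≡ 42 (mod 67), so λ ≡ 26.
  x = λ² - 3 - 11 = 676 - 14 ≡ 59; y = λ·(3 - 59) - 10 ≡ 8. → (59, 8)
4P: (59, 8) + (11, 17). λ = (17 - 8)/(11 - 59) ≡ 9/19 mod 67. 19⁻¹ ≡ 60 (mod 67) since 19·60 = 1140 ≡ 1, so λ ≡ 4.
  x = λ² - 59 - 11 = 16 - 70 ≡ 13; y = λ·(59 - 13) - 8 ≡ 42. → (13, 42)
5P: (13, 42) + (11, 17). λ = (17 - 42)/(11 - 13) ≡ 42/65 mod 67. 65⁻¹ ≡ 33 (mod 67) since 65·33 = 2145 ≡ 1, so λ ≡ 46.
  x = λ² - 13 - 11 = 2116 - 24 ≡ 15; y = λ·(13 - 15) - 42 ≡ 0. → (15, 0)
6P: (15, 0) + (11, 17). λ = (17 - 0)/(11 - 15) ≡ 17/63 mod 67. 63⁻¹ ≡ 50 (mod 67), so λ ≡ 46.
  x = λ² - 15 - 11 = 2116 - 26 ≡ 13; y = λ·(15 - 13) - 0 ≡ 25. → (13, 25)
7P: (13, 25) + (11, 17). λ = (17 - 25)/(11 - 13) ≡ 59/65 mod 67. 65⁻¹ ≡ 33 (mod 67), so λ ≡ 4.
  x = λ² - 13 - 11 = 16 - 24 ≡ 59; y = λ·(13 - 59) - 25 ≡ 59. → (59, 59)
8P: (59, 59) + (11, 17). λ = (17 - 59)/(11 - 59) ≡ 25/19 mod 67. 19⁻¹ ≡ 60 (mod 67) since 19·60 = 1140 ≡ 1, so λ ≡ 26.
  x = λ² - 59 - 11 = 676 - 70 ≡ 3; y = λ·(59 - 3) - 59 ≡ 57. → (3, 57)
9P: (3, 57) + (11, 17). λ = (17 - 57)/(11 - 3) ≡ 27/8 mod 67. 8⁻¹ ≡ 42 (mod 67), so λ ≡ 62.
  x = λ² - 3 - 11 = 3844 - 14 ≡ 11; y = λ·(3 - 11) - 57 ≡ 50. → (11, 50)
10P: (11, 50) + (11, 17): same x and y₁ ≡ -y₂, so the sum is O.
10P = O, so the order is 10.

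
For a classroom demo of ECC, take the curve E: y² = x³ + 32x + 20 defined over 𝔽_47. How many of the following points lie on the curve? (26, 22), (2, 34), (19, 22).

1

(26, 22): 22² ≡ 14, rhs ≡ 4 → off.
(2, 34): 34² ≡ 28, rhs ≡ 45 → off.
(19, 22): 22² ≡ 14, rhs ≡ 14 → on.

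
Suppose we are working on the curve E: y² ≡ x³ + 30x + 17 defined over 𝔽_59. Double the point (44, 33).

tangent at (44, 33): λ = (3·44² + 30)/(2·33) ≡ 56/7. 7⁻¹ ≡ 17 (mod 59) since 7·17 = 119 ≡ 1, so λ ≡ 56·17 ≡ 8.
  x = λ² - 44 - 44 = 64 - 88 ≡ 35; y = λ·(44 - 35) - 33 ≡ 39. → (35, 39)

(35, 39)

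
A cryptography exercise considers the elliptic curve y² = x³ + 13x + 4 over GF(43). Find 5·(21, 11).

(27, 0)

Write G = (21, 11).
Double-and-add on 5 = (101)₂. Start with G = (21, 11) for the leading 1-bit.
double: tangent at (21, 11): λ = (3·21² + 13)/(2·11) ≡ 3/22. 22⁻¹ ≡ 2 (mod 43) since 22·2 = 44 ≡ 1, so λ ≡ 3·2 ≡ 6.
  x = λ² - 21 - 21 = 36 - 42 ≡ 37; y = λ·(21 - 37) - 11 ≡ 22. → (37, 22)
double: tangent at (37, 22): λ = (3·37² + 13)/(2·22) ≡ 35/1. 1⁻¹ ≡ 1 (mod 43) since 1·1 = 1 ≡ 1, so λ ≡ 35·1 ≡ 35.
  x = λ² - 37 - 37 = 1225 - 74 ≡ 33; y = λ·(37 - 33) - 22 ≡ 32. → (33, 32)
add G: (33, 32) + (21, 11). λ = (11 - 32)/(21 - 33) ≡ 22/31 mod 43. 31⁻¹ ≡ 25 (mod 43), so λ ≡ 34.
  x = λ² - 33 - 21 = 1156 - 54 ≡ 27; y = λ·(33 - 27) - 32 ≡ 0. → (27, 0)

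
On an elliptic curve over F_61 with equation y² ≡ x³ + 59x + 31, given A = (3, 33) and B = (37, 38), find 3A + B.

(23, 14)

First 3A:
Repeated addition: build up to 3A.
2A: tangent at (3, 33): λ = (3·3² + 59)/(2·33) ≡ 25/5. 5⁻¹ ≡ 49 (mod 61), so λ ≡ 25·49 ≡ 5.
  x = λ² - 3 - 3 = 25 - 6 ≡ 19; y = λ·(3 - 19) - 33 ≡ 9. → (19, 9)
3A: (19, 9) + (3, 33). λ = (33 - 9)/(3 - 19) ≡ 24/45 mod 61. 45⁻¹ ≡ 19 (mod 61), so λ ≡ 29.
  x = λ² - 19 - 3 = 841 - 22 ≡ 26; y = λ·(19 - 26) - 9 ≡ 32. → (26, 32)
3A = (26, 32).
Finally 3A + B:
(26, 32) + (37, 38). λ = (38 - 32)/(37 - 26) ≡ 6/11 mod 61. 11⁻¹ ≡ 50 (mod 61) since 11·50 = 550 ≡ 1, so λ ≡ 56.
  x = λ² - 26 - 37 = 3136 - 63 ≡ 23; y = λ·(26 - 23) - 32 ≡ 14. → (23, 14)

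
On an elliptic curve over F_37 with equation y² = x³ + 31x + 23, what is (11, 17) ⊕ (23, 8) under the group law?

(29, 15)

(11, 17) + (23, 8). λ = (8 - 17)/(23 - 11) ≡ 28/12 mod 37. 12⁻¹ ≡ 34 (mod 37) since 12·34 = 408 ≡ 1, so λ ≡ 27.
  x = λ² - 11 - 23 = 729 - 34 ≡ 29; y = λ·(11 - 29) - 17 ≡ 15. → (29, 15)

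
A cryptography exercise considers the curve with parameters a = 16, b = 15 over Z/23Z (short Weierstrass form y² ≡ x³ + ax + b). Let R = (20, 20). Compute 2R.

tangent at (20, 20): λ = (3·20² + 16)/(2·20) ≡ 20/17. 17⁻¹ ≡ 19 (mod 23), so λ ≡ 20·19 ≡ 12.
  x = λ² - 20 - 20 = 144 - 40 ≡ 12; y = λ·(20 - 12) - 20 ≡ 7. → (12, 7)

(12, 7)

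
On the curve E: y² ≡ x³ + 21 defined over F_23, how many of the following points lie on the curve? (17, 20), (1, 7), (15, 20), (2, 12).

1

(17, 20): 20² ≡ 9, rhs ≡ 12 → off.
(1, 7): 7² ≡ 3, rhs ≡ 22 → off.
(15, 20): 20² ≡ 9, rhs ≡ 15 → off.
(2, 12): 12² ≡ 6, rhs ≡ 6 → on.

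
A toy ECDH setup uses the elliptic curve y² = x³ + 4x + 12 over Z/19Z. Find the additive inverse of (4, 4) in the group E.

(4, 15)

-(4, 4) = (4, -4 mod 19) = (4, 15).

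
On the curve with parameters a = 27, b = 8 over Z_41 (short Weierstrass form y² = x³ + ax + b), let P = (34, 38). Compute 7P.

Double-and-add on 7 = (111)₂. Start with P = (34, 38) for the leading 1-bit.
double: tangent at (34, 38): λ = (3·34² + 27)/(2·38) ≡ 10/35. 35⁻¹ ≡ 34 (mod 41) since 35·34 = 1190 ≡ 1, so λ ≡ 10·34 ≡ 12.
  x = λ² - 34 - 34 = 144 - 68 ≡ 35; y = λ·(34 - 35) - 38 ≡ 32. → (35, 32)
add P: (35, 32) + (34, 38). λ = (38 - 32)/(34 - 35) ≡ 6/40 mod 41. 40⁻¹ ≡ 40 (mod 41) since 40·40 = 1600 ≡ 1, so λ ≡ 35.
  x = λ² - 35 - 34 = 1225 - 69 ≡ 8; y = λ·(35 - 8) - 32 ≡ 11. → (8, 11)
double: tangent at (8, 11): λ = (3·8² + 27)/(2·11) ≡ 14/22. 22⁻¹ ≡ 28 (mod 41) since 22·28 = 616 ≡ 1, so λ ≡ 14·28 ≡ 23.
  x = λ² - 8 - 8 = 529 - 16 ≡ 21; y = λ·(8 - 21) - 11 ≡ 18. → (21, 18)
add P: (21, 18) + (34, 38). λ = (38 - 18)/(34 - 21) ≡ 20/13 mod 41. 13⁻¹ ≡ 19 (mod 41), so λ ≡ 11.
  x = λ² - 21 - 34 = 121 - 55 ≡ 25; y = λ·(21 - 25) - 18 ≡ 20. → (25, 20)

(25, 20)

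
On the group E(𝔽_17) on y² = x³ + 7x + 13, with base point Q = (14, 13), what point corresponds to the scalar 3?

Repeated addition: build up to 3Q.
2Q: tangent at (14, 13): λ = (3·14² + 7)/(2·13) ≡ 0/9. 9⁻¹ ≡ 2 (mod 17) since 9·2 = 18 ≡ 1, so λ ≡ 0·2 ≡ 0.
  x = λ² - 14 - 14 = 0 - 28 ≡ 6; y = λ·(14 - 6) - 13 ≡ 4. → (6, 4)
3Q: (6, 4) + (14, 13). λ = (13 - 4)/(14 - 6) ≡ 9/8 mod 17. 8⁻¹ ≡ 15 (mod 17), so λ ≡ 16.
  x = λ² - 6 - 14 = 256 - 20 ≡ 15; y = λ·(6 - 15) - 4 ≡ 5. → (15, 5)

(15, 5)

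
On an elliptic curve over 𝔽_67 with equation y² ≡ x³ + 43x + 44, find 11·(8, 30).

(14, 43)

Write G = (8, 30).
Double-and-add on 11 = (1011)₂. Start with G = (8, 30) for the leading 1-bit.
double: tangent at (8, 30): λ = (3·8² + 43)/(2·30) ≡ 34/60. 60⁻¹ ≡ 19 (mod 67) since 60·19 = 1140 ≡ 1, so λ ≡ 34·19 ≡ 43.
  x = λ² - 8 - 8 = 1849 - 16 ≡ 24; y = λ·(8 - 24) - 30 ≡ 19. → (24, 19)
double: tangent at (24, 19): λ = (3·24² + 43)/(2·19) ≡ 29/38. 38⁻¹ ≡ 30 (mod 67) since 38·30 = 1140 ≡ 1, so λ ≡ 29·30 ≡ 66.
  x = λ² - 24 - 24 = 4356 - 48 ≡ 20; y = λ·(24 - 20) - 19 ≡ 44. → (20, 44)
add G: (20, 44) + (8, 30). λ = (30 - 44)/(8 - 20) ≡ 53/55 mod 67. 55⁻¹ ≡ 39 (mod 67) since 55·39 = 2145 ≡ 1, so λ ≡ 57.
  x = λ² - 20 - 8 = 3249 - 28 ≡ 5; y = λ·(20 - 5) - 44 ≡ 7. → (5, 7)
double: tangent at (5, 7): λ = (3·5² + 43)/(2·7) ≡ 51/14. 14⁻¹ ≡ 24 (mod 67), so λ ≡ 51·24 ≡ 18.
  x = λ² - 5 - 5 = 324 - 10 ≡ 46; y = λ·(5 - 46) - 7 ≡ 59. → (46, 59)
add G: (46, 59) + (8, 30). λ = (30 - 59)/(8 - 46) ≡ 38/29 mod 67. 29⁻¹ ≡ 37 (mod 67), so λ ≡ 66.
  x = λ² - 46 - 8 = 4356 - 54 ≡ 14; y = λ·(46 - 14) - 59 ≡ 43. → (14, 43)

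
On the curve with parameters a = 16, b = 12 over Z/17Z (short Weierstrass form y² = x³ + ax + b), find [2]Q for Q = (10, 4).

(6, 1)

tangent at (10, 4): λ = (3·10² + 16)/(2·4) ≡ 10/8. 8⁻¹ ≡ 15 (mod 17), so λ ≡ 10·15 ≡ 14.
  x = λ² - 10 - 10 = 196 - 20 ≡ 6; y = λ·(10 - 6) - 4 ≡ 1. → (6, 1)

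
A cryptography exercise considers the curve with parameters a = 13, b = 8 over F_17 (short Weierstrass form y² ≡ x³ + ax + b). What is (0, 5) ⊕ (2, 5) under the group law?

(15, 12)

(0, 5) + (2, 5). λ = (5 - 5)/(2 - 0) ≡ 0/2 mod 17. 2⁻¹ ≡ 9 (mod 17), so λ ≡ 0.
  x = λ² - 0 - 2 = 0 - 2 ≡ 15; y = λ·(0 - 15) - 5 ≡ 12. → (15, 12)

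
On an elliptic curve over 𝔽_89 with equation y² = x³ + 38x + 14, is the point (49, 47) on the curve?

y² = 47² ≡ 73; x³ + 38x + 14 = 119525 ≡ 87 (mod 89). 73 ≠ 87.

no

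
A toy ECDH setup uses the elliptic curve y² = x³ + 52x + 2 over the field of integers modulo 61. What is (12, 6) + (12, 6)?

tangent at (12, 6): λ = (3·12² + 52)/(2·6) ≡ 57/12. 12⁻¹ ≡ 56 (mod 61) since 12·56 = 672 ≡ 1, so λ ≡ 57·56 ≡ 20.
  x = λ² - 12 - 12 = 400 - 24 ≡ 10; y = λ·(12 - 10) - 6 ≡ 34. → (10, 34)

(10, 34)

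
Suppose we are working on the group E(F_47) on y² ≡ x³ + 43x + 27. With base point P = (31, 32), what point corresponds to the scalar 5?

Double-and-add on 5 = (101)₂. Start with P = (31, 32) for the leading 1-bit.
double: tangent at (31, 32): λ = (3·31² + 43)/(2·32) ≡ 12/17. 17⁻¹ ≡ 36 (mod 47), so λ ≡ 12·36 ≡ 9.
  x = λ² - 31 - 31 = 81 - 62 ≡ 19; y = λ·(31 - 19) - 32 ≡ 29. → (19, 29)
double: tangent at (19, 29): λ = (3·19² + 43)/(2·29) ≡ 45/11. 11⁻¹ ≡ 30 (mod 47), so λ ≡ 45·30 ≡ 34.
  x = λ² - 19 - 19 = 1156 - 38 ≡ 37; y = λ·(19 - 37) - 29 ≡ 17. → (37, 17)
add P: (37, 17) + (31, 32). λ = (32 - 17)/(31 - 37) ≡ 15/41 mod 47. 41⁻¹ ≡ 39 (mod 47) since 41·39 = 1599 ≡ 1, so λ ≡ 21.
  x = λ² - 37 - 31 = 441 - 68 ≡ 44; y = λ·(37 - 44) - 17 ≡ 24. → (44, 24)

(44, 24)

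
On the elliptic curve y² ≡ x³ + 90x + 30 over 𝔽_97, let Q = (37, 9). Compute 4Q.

(69, 14)

Repeated addition: build up to 4Q.
2Q: tangent at (37, 9): λ = (3·37² + 90)/(2·9) ≡ 26/18. 18⁻¹ ≡ 27 (mod 97), so λ ≡ 26·27 ≡ 23.
  x = λ² - 37 - 37 = 529 - 74 ≡ 67; y = λ·(37 - 67) - 9 ≡ 77. → (67, 77)
3Q: (67, 77) + (37, 9). λ = (9 - 77)/(37 - 67) ≡ 29/67 mod 97. 67⁻¹ ≡ 42 (mod 97), so λ ≡ 54.
  x = λ² - 67 - 37 = 2916 - 104 ≡ 96; y = λ·(67 - 96) - 77 ≡ 6. → (96, 6)
4Q: (96, 6) + (37, 9). λ = (9 - 6)/(37 - 96) ≡ 3/38 mod 97. 38⁻¹ ≡ 23 (mod 97) since 38·23 = 874 ≡ 1, so λ ≡ 69.
  x = λ² - 96 - 37 = 4761 - 133 ≡ 69; y = λ·(96 - 69) - 6 ≡ 14. → (69, 14)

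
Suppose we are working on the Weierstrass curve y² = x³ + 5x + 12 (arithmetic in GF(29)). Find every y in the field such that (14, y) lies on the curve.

10, 19

x³ + 5x + 12 = 2826 ≡ 13 (mod 29).
Square roots of 13 mod 29: 10 and 19 (since 10² = 100 ≡ 13).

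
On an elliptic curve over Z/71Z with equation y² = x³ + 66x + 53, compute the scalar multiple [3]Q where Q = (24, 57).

(65, 68)

Repeated addition: build up to 3Q.
2Q: tangent at (24, 57): λ = (3·24² + 66)/(2·57) ≡ 19/43. 43⁻¹ ≡ 38 (mod 71), so λ ≡ 19·38 ≡ 12.
  x = λ² - 24 - 24 = 144 - 48 ≡ 25; y = λ·(24 - 25) - 57 ≡ 2. → (25, 2)
3Q: (25, 2) + (24, 57). λ = (57 - 2)/(24 - 25) ≡ 55/70 mod 71. 70⁻¹ ≡ 70 (mod 71), so λ ≡ 16.
  x = λ² - 25 - 24 = 256 - 49 ≡ 65; y = λ·(25 - 65) - 2 ≡ 68. → (65, 68)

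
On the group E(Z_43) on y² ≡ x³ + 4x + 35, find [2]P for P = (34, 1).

(16, 29)

tangent at (34, 1): λ = (3·34² + 4)/(2·1) ≡ 32/2. 2⁻¹ ≡ 22 (mod 43) since 2·22 = 44 ≡ 1, so λ ≡ 32·22 ≡ 16.
  x = λ² - 34 - 34 = 256 - 68 ≡ 16; y = λ·(34 - 16) - 1 ≡ 29. → (16, 29)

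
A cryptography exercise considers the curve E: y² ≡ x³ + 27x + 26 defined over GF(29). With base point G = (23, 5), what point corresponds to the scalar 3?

Repeated addition: build up to 3G.
2G: tangent at (23, 5): λ = (3·23² + 27)/(2·5) ≡ 19/10. 10⁻¹ ≡ 3 (mod 29), so λ ≡ 19·3 ≡ 28.
  x = λ² - 23 - 23 = 784 - 46 ≡ 13; y = λ·(23 - 13) - 5 ≡ 14. → (13, 14)
3G: (13, 14) + (23, 5). λ = (5 - 14)/(23 - 13) ≡ 20/10 mod 29. 10⁻¹ ≡ 3 (mod 29), so λ ≡ 2.
  x = λ² - 13 - 23 = 4 - 36 ≡ 26; y = λ·(13 - 26) - 14 ≡ 18. → (26, 18)

(26, 18)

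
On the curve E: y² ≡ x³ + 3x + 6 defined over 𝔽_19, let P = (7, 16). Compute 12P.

Double-and-add on 12 = (1100)₂. Start with P = (7, 16) for the leading 1-bit.
double: tangent at (7, 16): λ = (3·7² + 3)/(2·16) ≡ 17/13. 13⁻¹ ≡ 3 (mod 19), so λ ≡ 17·3 ≡ 13.
  x = λ² - 7 - 7 = 169 - 14 ≡ 3; y = λ·(7 - 3) - 16 ≡ 17. → (3, 17)
add P: (3, 17) + (7, 16). λ = (16 - 17)/(7 - 3) ≡ 18/4 mod 19. 4⁻¹ ≡ 5 (mod 19) since 4·5 = 20 ≡ 1, so λ ≡ 14.
  x = λ² - 3 - 7 = 196 - 10 ≡ 15; y = λ·(3 - 15) - 17 ≡ 5. → (15, 5)
double: tangent at (15, 5): λ = (3·15² + 3)/(2·5) ≡ 13/10. 10⁻¹ ≡ 2 (mod 19) since 10·2 = 20 ≡ 1, so λ ≡ 13·2 ≡ 7.
  x = λ² - 15 - 15 = 49 - 30 ≡ 0; y = λ·(15 - 0) - 5 ≡ 5. → (0, 5)
double: tangent at (0, 5): λ = (3·0² + 3)/(2·5) ≡ 3/10. 10⁻¹ ≡ 2 (mod 19) since 10·2 = 20 ≡ 1, so λ ≡ 3·2 ≡ 6.
  x = λ² - 0 - 0 = 36 - 0 ≡ 17; y = λ·(0 - 17) - 5 ≡ 7. → (17, 7)

(17, 7)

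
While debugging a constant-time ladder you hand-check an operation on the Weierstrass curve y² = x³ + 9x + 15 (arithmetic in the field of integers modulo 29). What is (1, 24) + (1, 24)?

(18, 8)

tangent at (1, 24): λ = (3·1² + 9)/(2·24) ≡ 12/19. 19⁻¹ ≡ 26 (mod 29), so λ ≡ 12·26 ≡ 22.
  x = λ² - 1 - 1 = 484 - 2 ≡ 18; y = λ·(1 - 18) - 24 ≡ 8. → (18, 8)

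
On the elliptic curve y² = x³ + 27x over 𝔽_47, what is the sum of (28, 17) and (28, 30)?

O

The two points share x = 28 and their y-coordinates satisfy 17 + 30 ≡ 0 (mod 47), so they are inverses. Their sum is O.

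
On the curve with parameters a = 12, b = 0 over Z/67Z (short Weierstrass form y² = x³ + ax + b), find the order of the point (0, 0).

2

2P: (0, 0) + (0, 0): same x and y₁ ≡ -y₂, so the sum is 𝒪.
2P = 𝒪, so the order is 2.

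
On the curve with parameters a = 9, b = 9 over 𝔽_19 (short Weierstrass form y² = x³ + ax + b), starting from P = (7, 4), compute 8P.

Repeated addition: build up to 8P.
2P: tangent at (7, 4): λ = (3·7² + 9)/(2·4) ≡ 4/8. 8⁻¹ ≡ 12 (mod 19), so λ ≡ 4·12 ≡ 10.
  x = λ² - 7 - 7 = 100 - 14 ≡ 10; y = λ·(7 - 10) - 4 ≡ 4. → (10, 4)
3P: (10, 4) + (7, 4). λ = (4 - 4)/(7 - 10) ≡ 0/16 mod 19. 16⁻¹ ≡ 6 (mod 19), so λ ≡ 0.
  x = λ² - 10 - 7 = 0 - 17 ≡ 2; y = λ·(10 - 2) - 4 ≡ 15. → (2, 15)
4P: (2, 15) + (7, 4). λ = (4 - 15)/(7 - 2) ≡ 8/5 mod 19. 5⁻¹ ≡ 4 (mod 19) since 5·4 = 20 ≡ 1, so λ ≡ 13.
  x = λ² - 2 - 7 = 169 - 9 ≡ 8; y = λ·(2 - 8) - 15 ≡ 2. → (8, 2)
5P: (8, 2) + (7, 4). λ = (4 - 2)/(7 - 8) ≡ 2/18 mod 19. 18⁻¹ ≡ 18 (mod 19) since 18·18 = 324 ≡ 1, so λ ≡ 17.
  x = λ² - 8 - 7 = 289 - 15 ≡ 8; y = λ·(8 - 8) - 2 ≡ 17. → (8, 17)
6P: (8, 17) + (7, 4). λ = (4 - 17)/(7 - 8) ≡ 6/18 mod 19. 18⁻¹ ≡ 18 (mod 19) since 18·18 = 324 ≡ 1, so λ ≡ 13.
  x = λ² - 8 - 7 = 169 - 15 ≡ 2; y = λ·(8 - 2) - 17 ≡ 4. → (2, 4)
7P: (2, 4) + (7, 4). λ = (4 - 4)/(7 - 2) ≡ 0/5 mod 19. 5⁻¹ ≡ 4 (mod 19) since 5·4 = 20 ≡ 1, so λ ≡ 0.
  x = λ² - 2 - 7 = 0 - 9 ≡ 10; y = λ·(2 - 10) - 4 ≡ 15. → (10, 15)
8P: (10, 15) + (7, 4). λ = (4 - 15)/(7 - 10) ≡ 8/16 mod 19. 16⁻¹ ≡ 6 (mod 19), so λ ≡ 10.
  x = λ² - 10 - 7 = 100 - 17 ≡ 7; y = λ·(10 - 7) - 15 ≡ 15. → (7, 15)

(7, 15)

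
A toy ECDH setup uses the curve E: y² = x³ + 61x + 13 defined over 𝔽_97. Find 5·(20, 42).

Write Q = (20, 42).
Double-and-add on 5 = (101)₂. Start with Q = (20, 42) for the leading 1-bit.
double: tangent at (20, 42): λ = (3·20² + 61)/(2·42) ≡ 0/84. 84⁻¹ ≡ 82 (mod 97), so λ ≡ 0·82 ≡ 0.
  x = λ² - 20 - 20 = 0 - 40 ≡ 57; y = λ·(20 - 57) - 42 ≡ 55. → (57, 55)
double: tangent at (57, 55): λ = (3·57² + 61)/(2·55) ≡ 11/13. 13⁻¹ ≡ 15 (mod 97) since 13·15 = 195 ≡ 1, so λ ≡ 11·15 ≡ 68.
  x = λ² - 57 - 57 = 4624 - 114 ≡ 48; y = λ·(57 - 48) - 55 ≡ 72. → (48, 72)
add Q: (48, 72) + (20, 42). λ = (42 - 72)/(20 - 48) ≡ 67/69 mod 97. 69⁻¹ ≡ 45 (mod 97), so λ ≡ 8.
  x = λ² - 48 - 20 = 64 - 68 ≡ 93; y = λ·(48 - 93) - 72 ≡ 53. → (93, 53)

(93, 53)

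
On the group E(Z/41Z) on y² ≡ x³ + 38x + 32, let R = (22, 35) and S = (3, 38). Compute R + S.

(20, 10)

(22, 35) + (3, 38). λ = (38 - 35)/(3 - 22) ≡ 3/22 mod 41. 22⁻¹ ≡ 28 (mod 41) since 22·28 = 616 ≡ 1, so λ ≡ 2.
  x = λ² - 22 - 3 = 4 - 25 ≡ 20; y = λ·(22 - 20) - 35 ≡ 10. → (20, 10)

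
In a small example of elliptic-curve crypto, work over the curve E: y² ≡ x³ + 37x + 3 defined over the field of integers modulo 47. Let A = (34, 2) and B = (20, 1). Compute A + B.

(46, 24)

(34, 2) + (20, 1). λ = (1 - 2)/(20 - 34) ≡ 46/33 mod 47. 33⁻¹ ≡ 10 (mod 47), so λ ≡ 37.
  x = λ² - 34 - 20 = 1369 - 54 ≡ 46; y = λ·(34 - 46) - 2 ≡ 24. → (46, 24)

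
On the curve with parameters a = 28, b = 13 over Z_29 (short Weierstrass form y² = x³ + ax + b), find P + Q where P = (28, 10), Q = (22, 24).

(7, 28)

(28, 10) + (22, 24). λ = (24 - 10)/(22 - 28) ≡ 14/23 mod 29. 23⁻¹ ≡ 24 (mod 29), so λ ≡ 17.
  x = λ² - 28 - 22 = 289 - 50 ≡ 7; y = λ·(28 - 7) - 10 ≡ 28. → (7, 28)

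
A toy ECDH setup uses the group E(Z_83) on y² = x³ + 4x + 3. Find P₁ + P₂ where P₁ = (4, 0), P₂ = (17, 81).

(8, 7)

(4, 0) + (17, 81). λ = (81 - 0)/(17 - 4) ≡ 81/13 mod 83. 13⁻¹ ≡ 32 (mod 83), so λ ≡ 19.
  x = λ² - 4 - 17 = 361 - 21 ≡ 8; y = λ·(4 - 8) - 0 ≡ 7. → (8, 7)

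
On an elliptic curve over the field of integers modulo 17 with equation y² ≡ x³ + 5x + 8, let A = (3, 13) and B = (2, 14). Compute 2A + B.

(9, 0)

First 2A:
Repeated addition: build up to 2A.
2A: tangent at (3, 13): λ = (3·3² + 5)/(2·13) ≡ 15/9. 9⁻¹ ≡ 2 (mod 17), so λ ≡ 15·2 ≡ 13.
  x = λ² - 3 - 3 = 169 - 6 ≡ 10; y = λ·(3 - 10) - 13 ≡ 15. → (10, 15)
2A = (10, 15).
Finally 2A + B:
(10, 15) + (2, 14). λ = (14 - 15)/(2 - 10) ≡ 16/9 mod 17. 9⁻¹ ≡ 2 (mod 17), so λ ≡ 15.
  x = λ² - 10 - 2 = 225 - 12 ≡ 9; y = λ·(10 - 9) - 15 ≡ 0. → (9, 0)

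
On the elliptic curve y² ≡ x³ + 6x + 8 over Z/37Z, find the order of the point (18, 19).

10

2P: tangent at (18, 19): λ = (3·18² + 6)/(2·19) ≡ 16/1. 1⁻¹ ≡ 1 (mod 37) since 1·1 = 1 ≡ 1, so λ ≡ 16·1 ≡ 16.
  x = λ² - 18 - 18 = 256 - 36 ≡ 35; y = λ·(18 - 35) - 19 ≡ 5. → (35, 5)
3P: (35, 5) + (18, 19). λ = (19 - 5)/(18 - 35) ≡ 14/20 mod 37. 20⁻¹ ≡ 13 (mod 37), so λ ≡ 34.
  x = λ² - 35 - 18 = 1156 - 53 ≡ 30; y = λ·(35 - 30) - 5 ≡ 17. → (30, 17)
4P: (30, 17) + (18, 19). λ = (19 - 17)/(18 - 30) ≡ 2/25 mod 37. 25⁻¹ ≡ 3 (mod 37) since 25·3 = 75 ≡ 1, so λ ≡ 6.
  x = λ² - 30 - 18 = 36 - 48 ≡ 25; y = λ·(30 - 25) - 17 ≡ 13. → (25, 13)
5P: (25, 13) + (18, 19). λ = (19 - 13)/(18 - 25) ≡ 6/30 mod 37. 30⁻¹ ≡ 21 (mod 37) since 30·21 = 630 ≡ 1, so λ ≡ 15.
  x = λ² - 25 - 18 = 225 - 43 ≡ 34; y = λ·(25 - 34) - 13 ≡ 0. → (34, 0)
6P: (34, 0) + (18, 19). λ = (19 - 0)/(18 - 34) ≡ 19/21 mod 37. 21⁻¹ ≡ 30 (mod 37), so λ ≡ 15.
  x = λ² - 34 - 18 = 225 - 52 ≡ 25; y = λ·(34 - 25) - 0 ≡ 24. → (25, 24)
7P: (25, 24) + (18, 19). λ = (19 - 24)/(18 - 25) ≡ 32/30 mod 37. 30⁻¹ ≡ 21 (mod 37) since 30·21 = 630 ≡ 1, so λ ≡ 6.
  x = λ² - 25 - 18 = 36 - 43 ≡ 30; y = λ·(25 - 30) - 24 ≡ 20. → (30, 20)
8P: (30, 20) + (18, 19). λ = (19 - 20)/(18 - 30) ≡ 36/25 mod 37. 25⁻¹ ≡ 3 (mod 37), so λ ≡ 34.
  x = λ² - 30 - 18 = 1156 - 48 ≡ 35; y = λ·(30 - 35) - 20 ≡ 32. → (35, 32)
9P: (35, 32) + (18, 19). λ = (19 - 32)/(18 - 35) ≡ 24/20 mod 37. 20⁻¹ ≡ 13 (mod 37) since 20·13 = 260 ≡ 1, so λ ≡ 16.
  x = λ² - 35 - 18 = 256 - 53 ≡ 18; y = λ·(35 - 18) - 32 ≡ 18. → (18, 18)
10P: (18, 18) + (18, 19): same x and y₁ ≡ -y₂, so the sum is O.
10P = O, so the order is 10.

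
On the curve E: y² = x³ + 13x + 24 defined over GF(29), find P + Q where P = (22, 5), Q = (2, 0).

(25, 16)

(22, 5) + (2, 0). λ = (0 - 5)/(2 - 22) ≡ 24/9 mod 29. 9⁻¹ ≡ 13 (mod 29) since 9·13 = 117 ≡ 1, so λ ≡ 22.
  x = λ² - 22 - 2 = 484 - 24 ≡ 25; y = λ·(22 - 25) - 5 ≡ 16. → (25, 16)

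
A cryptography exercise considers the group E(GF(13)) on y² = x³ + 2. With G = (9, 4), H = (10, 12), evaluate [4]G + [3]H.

(6, 6)

First 4G:
Repeated addition: build up to 4G.
2G: tangent at (9, 4): λ = (3·9² + 0)/(2·4) ≡ 9/8. 8⁻¹ ≡ 5 (mod 13) since 8·5 = 40 ≡ 1, so λ ≡ 9·5 ≡ 6.
  x = λ² - 9 - 9 = 36 - 18 ≡ 5; y = λ·(9 - 5) - 4 ≡ 7. → (5, 7)
3G: (5, 7) + (9, 4). λ = (4 - 7)/(9 - 5) ≡ 10/4 mod 13. 4⁻¹ ≡ 10 (mod 13) since 4·10 = 40 ≡ 1, so λ ≡ 9.
  x = λ² - 5 - 9 = 81 - 14 ≡ 2; y = λ·(5 - 2) - 7 ≡ 7. → (2, 7)
4G: (2, 7) + (9, 4). λ = (4 - 7)/(9 - 2) ≡ 10/7 mod 13. 7⁻¹ ≡ 2 (mod 13), so λ ≡ 7.
  x = λ² - 2 - 9 = 49 - 11 ≡ 12; y = λ·(2 - 12) - 7 ≡ 1. → (12, 1)
4G = (12, 1).
Next 3H:
Repeated addition: build up to 3H.
2H: tangent at (10, 12): λ = (3·10² + 0)/(2·12) ≡ 1/11. 11⁻¹ ≡ 6 (mod 13) since 11·6 = 66 ≡ 1, so λ ≡ 1·6 ≡ 6.
  x = λ² - 10 - 10 = 36 - 20 ≡ 3; y = λ·(10 - 3) - 12 ≡ 4. → (3, 4)
3H: (3, 4) + (10, 12). λ = (12 - 4)/(10 - 3) ≡ 8/7 mod 13. 7⁻¹ ≡ 2 (mod 13) since 7·2 = 14 ≡ 1, so λ ≡ 3.
  x = λ² - 3 - 10 = 9 - 13 ≡ 9; y = λ·(3 - 9) - 4 ≡ 4. → (9, 4)
3H = (9, 4).
Finally 4G + 3H:
(12, 1) + (9, 4). λ = (4 - 1)/(9 - 12) ≡ 3/10 mod 13. 10⁻¹ ≡ 4 (mod 13), so λ ≡ 12.
  x = λ² - 12 - 9 = 144 - 21 ≡ 6; y = λ·(12 - 6) - 1 ≡ 6. → (6, 6)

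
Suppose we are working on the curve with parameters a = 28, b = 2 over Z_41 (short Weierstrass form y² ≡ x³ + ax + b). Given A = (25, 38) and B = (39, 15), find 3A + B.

(34, 18)

First 3A:
Repeated addition: build up to 3A.
2A: tangent at (25, 38): λ = (3·25² + 28)/(2·38) ≡ 17/35. 35⁻¹ ≡ 34 (mod 41), so λ ≡ 17·34 ≡ 4.
  x = λ² - 25 - 25 = 16 - 50 ≡ 7; y = λ·(25 - 7) - 38 ≡ 34. → (7, 34)
3A: (7, 34) + (25, 38). λ = (38 - 34)/(25 - 7) ≡ 4/18 mod 41. 18⁻¹ ≡ 16 (mod 41), so λ ≡ 23.
  x = λ² - 7 - 25 = 529 - 32 ≡ 5; y = λ·(7 - 5) - 34 ≡ 12. → (5, 12)
3A = (5, 12).
Finally 3A + B:
(5, 12) + (39, 15). λ = (15 - 12)/(39 - 5) ≡ 3/34 mod 41. 34⁻¹ ≡ 35 (mod 41), so λ ≡ 23.
  x = λ² - 5 - 39 = 529 - 44 ≡ 34; y = λ·(5 - 34) - 12 ≡ 18. → (34, 18)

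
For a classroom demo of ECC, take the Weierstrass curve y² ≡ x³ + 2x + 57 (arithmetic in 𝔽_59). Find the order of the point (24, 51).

8

2P: tangent at (24, 51): λ = (3·24² + 2)/(2·51) ≡ 19/43. 43⁻¹ ≡ 11 (mod 59) since 43·11 = 473 ≡ 1, so λ ≡ 19·11 ≡ 32.
  x = λ² - 24 - 24 = 1024 - 48 ≡ 32; y = λ·(24 - 32) - 51 ≡ 47. → (32, 47)
3P: (32, 47) + (24, 51). λ = (51 - 47)/(24 - 32) ≡ 4/51 mod 59. 51⁻¹ ≡ 22 (mod 59), so λ ≡ 29.
  x = λ² - 32 - 24 = 841 - 56 ≡ 18; y = λ·(32 - 18) - 47 ≡ 5. → (18, 5)
4P: (18, 5) + (24, 51). λ = (51 - 5)/(24 - 18) ≡ 46/6 mod 59. 6⁻¹ ≡ 10 (mod 59), so λ ≡ 47.
  x = λ² - 18 - 24 = 2209 - 42 ≡ 43; y = λ·(18 - 43) - 5 ≡ 0. → (43, 0)
5P: (43, 0) + (24, 51). λ = (51 - 0)/(24 - 43) ≡ 51/40 mod 59. 40⁻¹ ≡ 31 (mod 59), so λ ≡ 47.
  x = λ² - 43 - 24 = 2209 - 67 ≡ 18; y = λ·(43 - 18) - 0 ≡ 54. → (18, 54)
6P: (18, 54) + (24, 51). λ = (51 - 54)/(24 - 18) ≡ 56/6 mod 59. 6⁻¹ ≡ 10 (mod 59), so λ ≡ 29.
  x = λ² - 18 - 24 = 841 - 42 ≡ 32; y = λ·(18 - 32) - 54 ≡ 12. → (32, 12)
7P: (32, 12) + (24, 51). λ = (51 - 12)/(24 - 32) ≡ 39/51 mod 59. 51⁻¹ ≡ 22 (mod 59), so λ ≡ 32.
  x = λ² - 32 - 24 = 1024 - 56 ≡ 24; y = λ·(32 - 24) - 12 ≡ 8. → (24, 8)
8P: (24, 8) + (24, 51): same x and y₁ ≡ -y₂, so the sum is ∞.
8P = ∞, so the order is 8.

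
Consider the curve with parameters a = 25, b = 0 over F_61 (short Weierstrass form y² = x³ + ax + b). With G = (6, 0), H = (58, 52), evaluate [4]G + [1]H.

(58, 52)

First 4G:
Repeated addition: build up to 4G.
2G: (6, 0) + (6, 0): same x and y₁ ≡ -y₂, so the sum is O.
3G: O + (6, 0) = (6, 0) (identity).
4G: (6, 0) + (6, 0): same x and y₁ ≡ -y₂, so the sum is O.
4G = O.
Finally 4G + H:
O + (58, 52) = (58, 52) (identity).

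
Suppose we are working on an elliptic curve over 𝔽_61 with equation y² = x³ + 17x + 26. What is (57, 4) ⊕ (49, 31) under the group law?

(15, 22)

(57, 4) + (49, 31). λ = (31 - 4)/(49 - 57) ≡ 27/53 mod 61. 53⁻¹ ≡ 38 (mod 61), so λ ≡ 50.
  x = λ² - 57 - 49 = 2500 - 106 ≡ 15; y = λ·(57 - 15) - 4 ≡ 22. → (15, 22)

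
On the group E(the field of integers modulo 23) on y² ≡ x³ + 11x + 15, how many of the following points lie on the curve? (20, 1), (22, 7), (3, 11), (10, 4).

3

(20, 1): 1² ≡ 1, rhs ≡ 1 → on.
(22, 7): 7² ≡ 3, rhs ≡ 3 → on.
(3, 11): 11² ≡ 6, rhs ≡ 6 → on.
(10, 4): 4² ≡ 16, rhs ≡ 21 → off.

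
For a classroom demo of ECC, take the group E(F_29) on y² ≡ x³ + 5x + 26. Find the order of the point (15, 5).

2P: tangent at (15, 5): λ = (3·15² + 5)/(2·5) ≡ 13/10. 10⁻¹ ≡ 3 (mod 29), so λ ≡ 13·3 ≡ 10.
  x = λ² - 15 - 15 = 100 - 30 ≡ 12; y = λ·(15 - 12) - 5 ≡ 25. → (12, 25)
3P: (12, 25) + (15, 5). λ = (5 - 25)/(15 - 12) ≡ 9/3 mod 29. 3⁻¹ ≡ 10 (mod 29), so λ ≡ 3.
  x = λ² - 12 - 15 = 9 - 27 ≡ 11; y = λ·(12 - 11) - 25 ≡ 7. → (11, 7)
4P: (11, 7) + (15, 5). λ = (5 - 7)/(15 - 11) ≡ 27/4 mod 29. 4⁻¹ ≡ 22 (mod 29), so λ ≡ 14.
  x = λ² - 11 - 15 = 196 - 26 ≡ 25; y = λ·(11 - 25) - 7 ≡ 0. → (25, 0)
5P: (25, 0) + (15, 5). λ = (5 - 0)/(15 - 25) ≡ 5/19 mod 29. 19⁻¹ ≡ 26 (mod 29), so λ ≡ 14.
  x = λ² - 25 - 15 = 196 - 40 ≡ 11; y = λ·(25 - 11) - 0 ≡ 22. → (11, 22)
6P: (11, 22) + (15, 5). λ = (5 - 22)/(15 - 11) ≡ 12/4 mod 29. 4⁻¹ ≡ 22 (mod 29), so λ ≡ 3.
  x = λ² - 11 - 15 = 9 - 26 ≡ 12; y = λ·(11 - 12) - 22 ≡ 4. → (12, 4)
7P: (12, 4) + (15, 5). λ = (5 - 4)/(15 - 12) ≡ 1/3 mod 29. 3⁻¹ ≡ 10 (mod 29), so λ ≡ 10.
  x = λ² - 12 - 15 = 100 - 27 ≡ 15; y = λ·(12 - 15) - 4 ≡ 24. → (15, 24)
8P: (15, 24) + (15, 5): same x and y₁ ≡ -y₂, so the sum is O.
8P = O, so the order is 8.

8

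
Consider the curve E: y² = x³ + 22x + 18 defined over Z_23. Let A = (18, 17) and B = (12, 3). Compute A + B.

(1, 15)

(18, 17) + (12, 3). λ = (3 - 17)/(12 - 18) ≡ 9/17 mod 23. 17⁻¹ ≡ 19 (mod 23), so λ ≡ 10.
  x = λ² - 18 - 12 = 100 - 30 ≡ 1; y = λ·(18 - 1) - 17 ≡ 15. → (1, 15)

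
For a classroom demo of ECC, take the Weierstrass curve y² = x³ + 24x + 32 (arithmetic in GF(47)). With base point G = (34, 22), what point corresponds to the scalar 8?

Double-and-add on 8 = (1000)₂. Start with G = (34, 22) for the leading 1-bit.
double: tangent at (34, 22): λ = (3·34² + 24)/(2·22) ≡ 14/44. 44⁻¹ ≡ 31 (mod 47), so λ ≡ 14·31 ≡ 11.
  x = λ² - 34 - 34 = 121 - 68 ≡ 6; y = λ·(34 - 6) - 22 ≡ 4. → (6, 4)
double: tangent at (6, 4): λ = (3·6² + 24)/(2·4) ≡ 38/8. 8⁻¹ ≡ 6 (mod 47), so λ ≡ 38·6 ≡ 40.
  x = λ² - 6 - 6 = 1600 - 12 ≡ 37; y = λ·(6 - 37) - 4 ≡ 25. → (37, 25)
double: tangent at (37, 25): λ = (3·37² + 24)/(2·25) ≡ 42/3. 3⁻¹ ≡ 16 (mod 47), so λ ≡ 42·16 ≡ 14.
  x = λ² - 37 - 37 = 196 - 74 ≡ 28; y = λ·(37 - 28) - 25 ≡ 7. → (28, 7)

(28, 7)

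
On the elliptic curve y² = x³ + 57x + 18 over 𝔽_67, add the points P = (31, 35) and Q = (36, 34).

(59, 51)

(31, 35) + (36, 34). λ = (34 - 35)/(36 - 31) ≡ 66/5 mod 67. 5⁻¹ ≡ 27 (mod 67), so λ ≡ 40.
  x = λ² - 31 - 36 = 1600 - 67 ≡ 59; y = λ·(31 - 59) - 35 ≡ 51. → (59, 51)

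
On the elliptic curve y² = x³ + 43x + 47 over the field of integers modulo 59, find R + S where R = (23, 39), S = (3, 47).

(19, 42)

(23, 39) + (3, 47). λ = (47 - 39)/(3 - 23) ≡ 8/39 mod 59. 39⁻¹ ≡ 56 (mod 59), so λ ≡ 35.
  x = λ² - 23 - 3 = 1225 - 26 ≡ 19; y = λ·(23 - 19) - 39 ≡ 42. → (19, 42)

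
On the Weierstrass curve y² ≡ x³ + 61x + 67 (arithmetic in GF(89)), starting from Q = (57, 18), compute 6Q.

(7, 6)

Repeated addition: build up to 6Q.
2Q: tangent at (57, 18): λ = (3·57² + 61)/(2·18) ≡ 18/36. 36⁻¹ ≡ 47 (mod 89) since 36·47 = 1692 ≡ 1, so λ ≡ 18·47 ≡ 45.
  x = λ² - 57 - 57 = 2025 - 114 ≡ 42; y = λ·(57 - 42) - 18 ≡ 34. → (42, 34)
3Q: (42, 34) + (57, 18). λ = (18 - 34)/(57 - 42) ≡ 73/15 mod 89. 15⁻¹ ≡ 6 (mod 89), so λ ≡ 82.
  x = λ² - 42 - 57 = 6724 - 99 ≡ 39; y = λ·(42 - 39) - 34 ≡ 34. → (39, 34)
4Q: (39, 34) + (57, 18). λ = (18 - 34)/(57 - 39) ≡ 73/18 mod 89. 18⁻¹ ≡ 5 (mod 89), so λ ≡ 9.
  x = λ² - 39 - 57 = 81 - 96 ≡ 74; y = λ·(39 - 74) - 34 ≡ 7. → (74, 7)
5Q: (74, 7) + (57, 18). λ = (18 - 7)/(57 - 74) ≡ 11/72 mod 89. 72⁻¹ ≡ 68 (mod 89), so λ ≡ 36.
  x = λ² - 74 - 57 = 1296 - 131 ≡ 8; y = λ·(74 - 8) - 7 ≡ 55. → (8, 55)
6Q: (8, 55) + (57, 18). λ = (18 - 55)/(57 - 8) ≡ 52/49 mod 89. 49⁻¹ ≡ 20 (mod 89), so λ ≡ 61.
  x = λ² - 8 - 57 = 3721 - 65 ≡ 7; y = λ·(8 - 7) - 55 ≡ 6. → (7, 6)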